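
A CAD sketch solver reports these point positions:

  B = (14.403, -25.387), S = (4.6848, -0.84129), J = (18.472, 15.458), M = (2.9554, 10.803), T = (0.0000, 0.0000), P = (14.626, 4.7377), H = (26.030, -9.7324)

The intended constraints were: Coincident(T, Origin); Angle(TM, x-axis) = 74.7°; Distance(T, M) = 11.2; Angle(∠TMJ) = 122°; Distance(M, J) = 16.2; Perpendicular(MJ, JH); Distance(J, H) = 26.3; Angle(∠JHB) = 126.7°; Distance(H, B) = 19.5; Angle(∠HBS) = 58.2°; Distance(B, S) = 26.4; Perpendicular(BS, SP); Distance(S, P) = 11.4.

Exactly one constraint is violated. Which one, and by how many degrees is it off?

Perpendicular(BS, SP) — off by 7.70°.

T = (0.00, 0.00) ✓; TM at 74.70° ✓; |TM| = 11.20 ✓; ∠TMJ = 122.0° ✓; |MJ| = 16.20 ✓; ∠(MJ, JH) = 90.00° ✓; |JH| = 26.30 ✓; ∠JHB = 126.7° ✓; |HB| = 19.50 ✓; ∠HBS = 58.20° ✓; |BS| = 26.40 ✓; ∠(BS, SP) = 82.30° ✗; |SP| = 11.40 ✓.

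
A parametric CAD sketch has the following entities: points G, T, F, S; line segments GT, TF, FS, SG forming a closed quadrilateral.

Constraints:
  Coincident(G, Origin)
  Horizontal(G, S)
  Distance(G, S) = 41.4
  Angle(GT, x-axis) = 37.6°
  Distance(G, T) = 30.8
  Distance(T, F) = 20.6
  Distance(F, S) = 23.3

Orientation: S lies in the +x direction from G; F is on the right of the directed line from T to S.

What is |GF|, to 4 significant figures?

18.13

Checks: |TF| = 20.60 ✓; |FS| = 23.30 ✓.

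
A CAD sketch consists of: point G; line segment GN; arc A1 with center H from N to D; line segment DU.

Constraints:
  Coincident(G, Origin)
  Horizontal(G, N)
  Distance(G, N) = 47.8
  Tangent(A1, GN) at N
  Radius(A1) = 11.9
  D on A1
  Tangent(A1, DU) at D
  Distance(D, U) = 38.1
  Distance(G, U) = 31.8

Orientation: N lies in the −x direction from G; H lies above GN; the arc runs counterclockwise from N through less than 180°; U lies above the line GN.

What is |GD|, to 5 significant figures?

39.749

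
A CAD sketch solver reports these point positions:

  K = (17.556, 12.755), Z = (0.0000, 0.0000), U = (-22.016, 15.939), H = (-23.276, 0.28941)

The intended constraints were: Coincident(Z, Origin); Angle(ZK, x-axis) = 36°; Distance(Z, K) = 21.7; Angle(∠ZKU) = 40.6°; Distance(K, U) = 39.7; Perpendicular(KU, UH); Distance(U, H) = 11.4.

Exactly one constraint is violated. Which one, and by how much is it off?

Distance(U, H) = 11.4 — off by 4.30.

Z = (0.00, 0.00) ✓; ZK at 36.00° ✓; |ZK| = 21.70 ✓; ∠ZKU = 40.60° ✓; |KU| = 39.70 ✓; ∠(KU, UH) = 90.00° ✓; |UH| = 15.70 ✗.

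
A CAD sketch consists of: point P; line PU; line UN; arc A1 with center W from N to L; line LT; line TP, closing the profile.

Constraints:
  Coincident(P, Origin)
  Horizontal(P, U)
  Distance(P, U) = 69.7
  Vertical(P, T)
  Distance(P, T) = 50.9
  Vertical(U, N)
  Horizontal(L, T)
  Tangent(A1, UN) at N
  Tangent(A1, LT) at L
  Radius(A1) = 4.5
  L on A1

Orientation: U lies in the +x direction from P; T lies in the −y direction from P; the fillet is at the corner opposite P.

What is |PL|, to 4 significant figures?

82.72

P is at the origin; PU is horizontal with |PU| = 69.7 and U on the +x side, so U = (69.70, 0.000). PT is vertical with |PT| = 50.9 and T on the −y side, so T = (0.000, -50.90). The virtual corner opposite P is at (69.70, -50.90). The tangent condition forces WN to be normal to UN and tangency of A1 to LT means the radius WL is perpendicular to LT, with radius 4.5, so the center W sits 4.5 in from both sides at W = (65.20, -46.40). That places the tangent points at N = (69.70, -46.40) on UN and L = (65.20, -50.90) on LT. Then |PL| = |L − P| = 82.72.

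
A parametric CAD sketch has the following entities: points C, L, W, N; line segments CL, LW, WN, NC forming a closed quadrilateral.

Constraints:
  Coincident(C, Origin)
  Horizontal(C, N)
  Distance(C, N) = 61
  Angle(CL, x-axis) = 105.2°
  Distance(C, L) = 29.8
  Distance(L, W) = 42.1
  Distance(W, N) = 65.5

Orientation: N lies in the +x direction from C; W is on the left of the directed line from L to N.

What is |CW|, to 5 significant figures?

60.380

Checks: |LW| = 42.10 ✓; |WN| = 65.50 ✓.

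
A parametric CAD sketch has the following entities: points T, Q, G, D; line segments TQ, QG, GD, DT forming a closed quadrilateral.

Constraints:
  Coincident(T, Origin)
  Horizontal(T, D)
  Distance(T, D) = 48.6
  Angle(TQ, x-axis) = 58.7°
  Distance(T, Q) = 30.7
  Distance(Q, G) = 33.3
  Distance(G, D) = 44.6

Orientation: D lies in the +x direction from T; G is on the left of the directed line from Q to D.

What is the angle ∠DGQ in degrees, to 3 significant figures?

63.1°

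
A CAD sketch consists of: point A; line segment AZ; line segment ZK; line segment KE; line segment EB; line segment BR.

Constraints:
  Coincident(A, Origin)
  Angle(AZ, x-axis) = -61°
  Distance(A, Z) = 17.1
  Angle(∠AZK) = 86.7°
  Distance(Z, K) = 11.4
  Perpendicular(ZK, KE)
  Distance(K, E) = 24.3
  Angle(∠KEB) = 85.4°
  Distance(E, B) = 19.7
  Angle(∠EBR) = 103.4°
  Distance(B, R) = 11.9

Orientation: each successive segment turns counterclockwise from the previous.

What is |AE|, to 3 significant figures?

12.7

A is at the origin; AZ runs at -61.0° with length 17.1, so Z = (8.29, -15.0). ∠AZK = 86.7° gives ZK at 32.3° from the x-axis; with |ZK| = 11.4, K = (17.9, -8.86). ZK ⟂ KE, so KE runs at 122°; with |KE| = 24.3, E = (4.94, 11.7). Then |AE| = |E − A| = 12.7.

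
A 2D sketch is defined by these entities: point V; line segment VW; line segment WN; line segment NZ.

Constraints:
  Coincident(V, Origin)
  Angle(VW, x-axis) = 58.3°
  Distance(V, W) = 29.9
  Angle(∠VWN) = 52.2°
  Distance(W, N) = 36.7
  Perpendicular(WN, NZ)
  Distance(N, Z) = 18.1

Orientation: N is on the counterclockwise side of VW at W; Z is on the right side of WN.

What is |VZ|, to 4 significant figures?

45.59

V is at the origin; VW runs at 58.3° with length 29.9, so W = 29.9·(cos 58.3°, sin 58.3°) = (15.71, 25.44). ∠VWN = 52.2°, so WN runs at 58.3° + (180° − 52.2°) = 186.1° from the x-axis; with |WN| = 36.7, N = W + 36.7·(cos 186.1°, sin 186.1°) = (-20.78, 21.54). WN is perpendicular to NZ; with |NZ| = 18.1 on the right of WN, Z = N + 18.1·(-0.1063, 0.9943) = (-22.70, 39.54). Then |VZ| = |Z − V| = 45.59.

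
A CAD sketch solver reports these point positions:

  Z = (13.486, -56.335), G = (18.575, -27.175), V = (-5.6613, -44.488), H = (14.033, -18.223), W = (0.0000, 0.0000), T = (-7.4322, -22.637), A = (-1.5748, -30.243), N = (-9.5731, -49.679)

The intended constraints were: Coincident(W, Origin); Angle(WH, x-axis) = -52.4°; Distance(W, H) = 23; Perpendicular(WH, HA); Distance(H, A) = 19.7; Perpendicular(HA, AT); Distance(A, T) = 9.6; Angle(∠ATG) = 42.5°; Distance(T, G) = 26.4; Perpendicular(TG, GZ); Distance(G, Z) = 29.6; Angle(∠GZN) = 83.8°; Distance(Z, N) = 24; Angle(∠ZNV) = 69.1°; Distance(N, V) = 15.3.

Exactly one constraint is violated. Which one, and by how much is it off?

Distance(N, V) = 15.3 — off by 8.80.

W = (0.00, 0.00) ✓; WH at -52.40° ✓; |WH| = 23.00 ✓; ∠(WH, HA) = 90.00° ✓; |HA| = 19.70 ✓; ∠(HA, AT) = 90.00° ✓; |AT| = 9.600 ✓; ∠ATG = 42.50° ✓; |TG| = 26.40 ✓; ∠(TG, GZ) = 90.00° ✓; |GZ| = 29.60 ✓; ∠GZN = 83.80° ✓; |ZN| = 24.00 ✓; ∠ZNV = 69.10° ✓; |NV| = 6.500 ✗.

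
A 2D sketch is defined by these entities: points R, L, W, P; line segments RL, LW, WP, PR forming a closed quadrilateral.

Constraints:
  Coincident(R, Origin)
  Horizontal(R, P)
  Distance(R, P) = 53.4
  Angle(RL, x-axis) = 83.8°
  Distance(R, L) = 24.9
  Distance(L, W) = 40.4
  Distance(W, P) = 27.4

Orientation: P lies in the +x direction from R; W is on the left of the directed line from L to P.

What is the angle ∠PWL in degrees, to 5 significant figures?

111.22°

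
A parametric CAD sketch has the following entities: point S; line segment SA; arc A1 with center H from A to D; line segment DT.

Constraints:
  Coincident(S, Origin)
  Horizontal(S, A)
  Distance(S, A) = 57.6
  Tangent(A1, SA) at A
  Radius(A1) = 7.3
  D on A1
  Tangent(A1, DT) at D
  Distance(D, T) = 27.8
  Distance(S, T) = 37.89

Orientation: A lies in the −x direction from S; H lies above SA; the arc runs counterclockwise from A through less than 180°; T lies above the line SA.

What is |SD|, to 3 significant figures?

52.8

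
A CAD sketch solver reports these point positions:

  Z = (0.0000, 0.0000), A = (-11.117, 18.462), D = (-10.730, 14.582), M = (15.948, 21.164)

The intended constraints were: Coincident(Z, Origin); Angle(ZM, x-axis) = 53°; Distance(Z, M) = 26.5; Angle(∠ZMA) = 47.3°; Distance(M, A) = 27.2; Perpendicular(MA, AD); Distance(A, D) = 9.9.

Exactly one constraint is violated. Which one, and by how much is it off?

Distance(A, D) = 9.9 — off by 6.00.

Z = (0.00, 0.00) ✓; ZM at 53.00° ✓; |ZM| = 26.50 ✓; ∠ZMA = 47.30° ✓; |MA| = 27.20 ✓; ∠(MA, AD) = 89.99° ✓; |AD| = 3.899 ✗.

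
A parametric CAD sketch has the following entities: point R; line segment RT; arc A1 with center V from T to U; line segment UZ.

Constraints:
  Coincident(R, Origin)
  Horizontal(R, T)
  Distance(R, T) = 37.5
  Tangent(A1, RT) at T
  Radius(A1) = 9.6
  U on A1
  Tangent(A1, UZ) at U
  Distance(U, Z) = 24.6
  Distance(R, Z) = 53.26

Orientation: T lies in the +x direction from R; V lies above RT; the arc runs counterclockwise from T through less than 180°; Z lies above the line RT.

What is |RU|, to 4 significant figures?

48.30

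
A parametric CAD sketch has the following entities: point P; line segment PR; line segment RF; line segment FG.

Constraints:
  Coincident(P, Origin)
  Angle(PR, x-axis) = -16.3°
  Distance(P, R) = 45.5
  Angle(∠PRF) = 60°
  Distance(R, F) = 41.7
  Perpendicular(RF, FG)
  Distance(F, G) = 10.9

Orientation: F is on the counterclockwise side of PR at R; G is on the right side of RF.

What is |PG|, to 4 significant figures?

53.76

P is at the origin; PR runs at -16.3° with length 45.5, so R = 45.5·(cos -16.3°, sin -16.3°) = (43.67, -12.77). ∠PRF = 60.0°, so RF runs at -16.3° + (180° − 60.0°) = 103.7° from the x-axis; with |RF| = 41.7, F = R + 41.7·(cos 103.7°, sin 103.7°) = (33.79, 27.74). The perpendicularity gives FG at right angles to RF; with |FG| = 10.9 on the right of RF, G = F + 10.9·(0.9715, 0.2368) = (44.38, 30.32). Then |PG| = |G − P| = 53.76.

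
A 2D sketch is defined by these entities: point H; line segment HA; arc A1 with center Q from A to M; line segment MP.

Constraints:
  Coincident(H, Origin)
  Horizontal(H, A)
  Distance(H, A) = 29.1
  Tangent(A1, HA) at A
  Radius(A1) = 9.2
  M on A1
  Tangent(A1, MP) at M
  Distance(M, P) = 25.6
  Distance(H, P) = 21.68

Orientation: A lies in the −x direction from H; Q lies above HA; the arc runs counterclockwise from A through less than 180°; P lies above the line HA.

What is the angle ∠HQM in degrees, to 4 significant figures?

26.58°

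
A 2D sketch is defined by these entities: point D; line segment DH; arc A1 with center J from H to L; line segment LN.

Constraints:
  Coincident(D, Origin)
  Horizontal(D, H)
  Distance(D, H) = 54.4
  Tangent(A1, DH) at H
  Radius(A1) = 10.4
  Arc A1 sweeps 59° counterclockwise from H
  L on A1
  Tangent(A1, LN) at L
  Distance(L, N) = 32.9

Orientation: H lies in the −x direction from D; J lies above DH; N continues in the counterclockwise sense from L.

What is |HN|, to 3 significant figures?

42.1

D is at the origin; DH is horizontal with |DH| = 54.4 and H on the −x side, so H = (-54.4, 0.00). Tangency of A1 to DH means the radius JH is perpendicular to DH, so J = H + (0, 10.4) = (-54.4, 10.4). On A1, H sits at bearing -90° from J; a 59° counterclockwise sweep puts L at bearing -31°, so L = J + 10.4·(cos -31°, sin -31°) = (-45.5, 5.04). The tangent condition forces JL to be normal to LN, so LN runs along (−sin -31°, cos -31°); with |LN| = 32.9, N = (-28.5, 33.2). Then |HN| = |N − H| = 42.1.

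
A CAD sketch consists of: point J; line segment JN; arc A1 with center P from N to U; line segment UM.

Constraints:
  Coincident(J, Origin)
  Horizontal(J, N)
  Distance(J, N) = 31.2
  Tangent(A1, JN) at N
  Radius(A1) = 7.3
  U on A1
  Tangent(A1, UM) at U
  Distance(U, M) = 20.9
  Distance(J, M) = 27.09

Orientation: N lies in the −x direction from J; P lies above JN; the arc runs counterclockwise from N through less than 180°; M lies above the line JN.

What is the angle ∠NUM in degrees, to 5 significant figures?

148.71°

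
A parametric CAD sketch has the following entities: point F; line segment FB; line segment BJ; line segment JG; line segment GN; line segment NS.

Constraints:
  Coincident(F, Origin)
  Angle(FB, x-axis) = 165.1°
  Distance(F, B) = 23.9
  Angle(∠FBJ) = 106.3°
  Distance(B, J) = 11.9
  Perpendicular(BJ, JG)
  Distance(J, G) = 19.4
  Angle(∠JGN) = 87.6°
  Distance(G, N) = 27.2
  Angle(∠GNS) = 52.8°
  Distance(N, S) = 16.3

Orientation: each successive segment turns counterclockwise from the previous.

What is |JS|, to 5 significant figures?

17.728

∠JGN = 87.6° gives GN at 61.200° from the x-axis; with |GN| = 27.2, N = (0.43686, 9.7525). ∠GNS = 52.8° gives NS at -171.60° from the x-axis; with |NS| = 16.3, S = (-15.688, 7.3713). Then |JS| = |S − J| = 17.728.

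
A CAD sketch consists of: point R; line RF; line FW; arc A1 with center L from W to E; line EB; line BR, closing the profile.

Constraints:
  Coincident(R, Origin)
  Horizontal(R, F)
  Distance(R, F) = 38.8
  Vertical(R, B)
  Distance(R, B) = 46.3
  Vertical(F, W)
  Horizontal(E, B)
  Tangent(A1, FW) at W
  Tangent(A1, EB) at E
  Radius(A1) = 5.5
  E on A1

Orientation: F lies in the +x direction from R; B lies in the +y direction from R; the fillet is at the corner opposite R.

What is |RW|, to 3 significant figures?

56.3

R is at the origin; RF is horizontal with |RF| = 38.8 and F on the +x side, so F = (38.8, 0.00). RB is vertical with |RB| = 46.3 and B on the +y side, so B = (0.00, 46.3). The virtual corner opposite R is at (38.8, 46.3). Tangency of A1 to FW means the radius LW is perpendicular to FW and A1 meets EB tangentially, so LE is at right angles to EB, with radius 5.5, so the center L sits 5.5 in from both sides at L = (33.3, 40.8). That places the tangent points at W = (38.8, 40.8) on FW and E = (33.3, 46.3) on EB. Then |RW| = |W − R| = 56.3.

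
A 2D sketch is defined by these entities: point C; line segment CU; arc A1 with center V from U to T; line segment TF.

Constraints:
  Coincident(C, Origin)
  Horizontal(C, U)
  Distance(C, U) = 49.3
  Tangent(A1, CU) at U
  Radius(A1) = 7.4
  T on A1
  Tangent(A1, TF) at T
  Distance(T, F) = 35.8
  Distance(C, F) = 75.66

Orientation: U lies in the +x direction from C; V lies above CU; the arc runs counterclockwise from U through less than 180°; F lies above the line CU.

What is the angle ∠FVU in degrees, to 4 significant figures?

157.1°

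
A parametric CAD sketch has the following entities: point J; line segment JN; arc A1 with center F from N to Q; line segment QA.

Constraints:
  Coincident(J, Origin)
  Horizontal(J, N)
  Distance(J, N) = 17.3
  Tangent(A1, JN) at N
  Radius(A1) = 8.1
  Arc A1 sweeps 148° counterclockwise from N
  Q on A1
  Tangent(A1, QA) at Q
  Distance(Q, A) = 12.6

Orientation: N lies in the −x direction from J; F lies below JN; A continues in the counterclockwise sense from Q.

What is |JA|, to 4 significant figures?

24.24

On A1, N sits at bearing 90° from F; a 148° counterclockwise sweep puts Q at bearing 238°, so Q = F + 8.1·(cos 238°, sin 238°) = (-21.59, -14.97). Tangency of A1 to QA means the radius FQ is perpendicular to QA, so QA runs along (−sin 238°, cos 238°); with |QA| = 12.6, A = (-10.91, -21.65). Then |JA| = |A − J| = 24.24.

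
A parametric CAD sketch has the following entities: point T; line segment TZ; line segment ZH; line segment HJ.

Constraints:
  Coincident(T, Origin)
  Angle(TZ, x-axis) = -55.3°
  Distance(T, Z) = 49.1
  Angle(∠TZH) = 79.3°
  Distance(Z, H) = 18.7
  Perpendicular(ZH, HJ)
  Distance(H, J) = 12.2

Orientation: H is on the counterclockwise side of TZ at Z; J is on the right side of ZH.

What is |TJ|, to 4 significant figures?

61.20

T is at the origin; TZ runs at -55.3° with length 49.1, so Z = 49.1·(cos -55.3°, sin -55.3°) = (27.95, -40.37). ∠TZH = 79.3°, so ZH runs at -55.3° + (180° − 79.3°) = 45.40° from the x-axis; with |ZH| = 18.7, H = Z + 18.7·(cos 45.40°, sin 45.40°) = (41.08, -27.05). ZH is perpendicular to HJ; with |HJ| = 12.2 on the right of ZH, J = H + 12.2·(0.7120, -0.7022) = (49.77, -35.62). Then |TJ| = |J − T| = 61.20.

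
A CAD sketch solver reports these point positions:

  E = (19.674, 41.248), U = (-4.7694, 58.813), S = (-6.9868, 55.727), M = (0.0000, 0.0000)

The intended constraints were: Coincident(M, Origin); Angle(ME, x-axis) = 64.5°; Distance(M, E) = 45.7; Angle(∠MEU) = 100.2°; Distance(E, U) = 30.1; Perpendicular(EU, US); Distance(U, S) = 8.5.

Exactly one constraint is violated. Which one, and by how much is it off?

Distance(U, S) = 8.5 — off by 4.70.

M = (0.00, 0.00) ✓; ME at 64.50° ✓; |ME| = 45.70 ✓; ∠MEU = 100.2° ✓; |EU| = 30.10 ✓; ∠(EU, US) = 90.00° ✓; |US| = 3.800 ✗.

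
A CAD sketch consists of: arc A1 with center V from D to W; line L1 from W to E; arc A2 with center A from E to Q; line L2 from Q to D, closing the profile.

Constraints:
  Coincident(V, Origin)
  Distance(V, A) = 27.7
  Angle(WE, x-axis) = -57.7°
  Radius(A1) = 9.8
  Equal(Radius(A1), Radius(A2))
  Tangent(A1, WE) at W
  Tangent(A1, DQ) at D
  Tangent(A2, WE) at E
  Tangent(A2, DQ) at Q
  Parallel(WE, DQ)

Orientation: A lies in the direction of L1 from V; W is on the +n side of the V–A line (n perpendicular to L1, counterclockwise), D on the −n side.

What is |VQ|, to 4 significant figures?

29.38

The slot axis is L1's direction at -57.7°, so u = (cos -57.7°, sin -57.7°) = (0.5344, -0.8453) and n = (−sin -57.7°, cos -57.7°) = (0.8453, 0.5344). V is at the origin and A lies 27.7 along u from V, so A = 27.7·u = (14.80, -23.41). Tangency of A1 to both parallel lines with radius 9.8 puts W and D at V ± 9.8·n: W = (8.284, 5.237), D = (-8.284, -5.237). Equal radii place E and Q the same way about A: E = A + 9.8·n = (23.09, -18.18), Q = A − 9.8·n = (6.518, -28.65). Then |VQ| = |Q − V| = 29.38.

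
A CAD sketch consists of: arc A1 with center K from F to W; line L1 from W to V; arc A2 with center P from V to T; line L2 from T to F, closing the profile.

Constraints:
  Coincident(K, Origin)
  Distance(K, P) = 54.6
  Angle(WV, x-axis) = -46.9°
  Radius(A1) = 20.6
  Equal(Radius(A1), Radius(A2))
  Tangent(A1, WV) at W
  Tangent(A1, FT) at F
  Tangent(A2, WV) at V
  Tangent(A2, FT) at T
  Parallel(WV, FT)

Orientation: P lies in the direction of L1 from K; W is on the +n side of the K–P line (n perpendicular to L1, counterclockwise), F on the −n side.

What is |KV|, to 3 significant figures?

58.4

The slot axis is L1's direction at -46.9°, so u = (cos -46.9°, sin -46.9°) = (0.683, -0.730) and n = (−sin -46.9°, cos -46.9°) = (0.730, 0.683). K is at the origin and P lies 54.6 along u from K, so P = 54.6·u = (37.3, -39.9). Tangency of A1 to both parallel lines with radius 20.6 puts W and F at K ± 20.6·n: W = (15.0, 14.1), F = (-15.0, -14.1). Equal radii place V and T the same way about P: V = P + 20.6·n = (52.3, -25.8), T = P − 20.6·n = (22.3, -53.9). Then |KV| = |V − K| = 58.4.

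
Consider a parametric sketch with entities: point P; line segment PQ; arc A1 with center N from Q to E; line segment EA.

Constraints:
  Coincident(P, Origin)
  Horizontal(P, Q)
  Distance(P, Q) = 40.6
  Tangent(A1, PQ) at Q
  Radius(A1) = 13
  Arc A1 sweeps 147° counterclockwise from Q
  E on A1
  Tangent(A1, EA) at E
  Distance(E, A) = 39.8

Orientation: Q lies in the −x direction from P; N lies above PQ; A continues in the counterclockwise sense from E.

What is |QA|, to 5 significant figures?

52.622

On A1, Q sits at bearing -90° from N; a 147° counterclockwise sweep puts E at bearing 57°, so E = N + 13.0·(cos 57°, sin 57°) = (-33.520, 23.903). Tangency of A1 to EA means the radius NE is perpendicular to EA, so EA runs along (−sin 57°, cos 57°); with |EA| = 39.8, A = (-66.899, 45.579). Then |QA| = |A − Q| = 52.622.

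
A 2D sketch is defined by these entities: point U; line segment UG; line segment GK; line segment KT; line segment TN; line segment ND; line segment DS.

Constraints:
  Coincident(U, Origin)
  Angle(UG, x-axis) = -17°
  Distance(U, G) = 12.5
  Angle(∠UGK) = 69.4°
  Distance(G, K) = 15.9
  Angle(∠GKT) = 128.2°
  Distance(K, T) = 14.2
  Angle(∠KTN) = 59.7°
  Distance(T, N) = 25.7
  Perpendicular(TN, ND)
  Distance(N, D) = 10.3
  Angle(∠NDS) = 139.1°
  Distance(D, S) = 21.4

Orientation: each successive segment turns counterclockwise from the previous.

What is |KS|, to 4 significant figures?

14.92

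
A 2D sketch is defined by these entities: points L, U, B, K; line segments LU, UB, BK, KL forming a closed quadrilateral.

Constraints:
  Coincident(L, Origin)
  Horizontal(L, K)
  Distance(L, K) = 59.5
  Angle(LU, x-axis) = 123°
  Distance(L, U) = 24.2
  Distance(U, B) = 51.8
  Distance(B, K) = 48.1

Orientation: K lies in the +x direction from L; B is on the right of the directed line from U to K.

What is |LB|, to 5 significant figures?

27.635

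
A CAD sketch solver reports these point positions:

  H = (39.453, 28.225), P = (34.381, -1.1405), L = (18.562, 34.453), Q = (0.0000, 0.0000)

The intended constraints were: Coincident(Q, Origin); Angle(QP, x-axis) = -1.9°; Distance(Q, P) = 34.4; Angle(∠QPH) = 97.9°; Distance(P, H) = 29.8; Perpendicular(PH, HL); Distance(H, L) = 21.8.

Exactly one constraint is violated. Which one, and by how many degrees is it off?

Perpendicular(PH, HL) — off by 6.80°.

Q = (0.00, 0.00) ✓; QP at -1.900° ✓; |QP| = 34.40 ✓; ∠QPH = 97.90° ✓; |PH| = 29.80 ✓; ∠(PH, HL) = 83.20° ✗; |HL| = 21.80 ✓.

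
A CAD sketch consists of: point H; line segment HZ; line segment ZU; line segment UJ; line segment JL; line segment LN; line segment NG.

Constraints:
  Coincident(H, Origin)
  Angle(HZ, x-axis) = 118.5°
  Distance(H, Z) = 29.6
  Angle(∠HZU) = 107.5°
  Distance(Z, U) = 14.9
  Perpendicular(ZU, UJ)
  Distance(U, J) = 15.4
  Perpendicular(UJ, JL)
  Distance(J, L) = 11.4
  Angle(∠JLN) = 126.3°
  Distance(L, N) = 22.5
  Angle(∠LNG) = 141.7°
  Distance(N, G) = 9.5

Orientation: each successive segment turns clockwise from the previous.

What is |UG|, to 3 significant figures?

27.3

∠JLN = 126.3° gives LN at 172° from the x-axis; with |LN| = 22.5, N = (-22.9, 20.8). ∠LNG = 141.7° gives NG at 134° from the x-axis; with |NG| = 9.5, G = (-29.5, 27.7). Then |UG| = |G − U| = 27.3.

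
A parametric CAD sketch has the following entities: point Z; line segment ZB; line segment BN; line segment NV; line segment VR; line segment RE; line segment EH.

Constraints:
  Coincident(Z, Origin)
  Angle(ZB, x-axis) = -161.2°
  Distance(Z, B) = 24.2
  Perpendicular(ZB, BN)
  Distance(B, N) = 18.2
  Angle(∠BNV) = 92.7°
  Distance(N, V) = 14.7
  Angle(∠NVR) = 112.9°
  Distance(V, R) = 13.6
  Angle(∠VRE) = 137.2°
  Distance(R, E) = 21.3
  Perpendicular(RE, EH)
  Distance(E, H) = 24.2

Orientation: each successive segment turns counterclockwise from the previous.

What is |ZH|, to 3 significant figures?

33.7

∠VRE = 137.2° gives RE at 126° from the x-axis; with |RE| = 21.3, E = (-13.8, 9.79). RE is perpendicular to EH, so EH runs at -144°; with |EH| = 24.2, H = (-33.4, -4.44). Then |ZH| = |H − Z| = 33.7.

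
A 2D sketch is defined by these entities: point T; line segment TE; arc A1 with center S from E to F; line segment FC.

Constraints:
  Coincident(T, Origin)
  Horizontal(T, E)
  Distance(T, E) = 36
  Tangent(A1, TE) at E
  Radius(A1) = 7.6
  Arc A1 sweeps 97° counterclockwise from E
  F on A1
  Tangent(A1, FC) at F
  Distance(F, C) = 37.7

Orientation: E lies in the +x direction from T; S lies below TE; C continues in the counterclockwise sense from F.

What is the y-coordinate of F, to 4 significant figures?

-8.526

A1 meets TE tangentially, so SE is at right angles to TE, so S = E + (0, -7.6) = (36.00, -7.600). On A1, E sits at bearing 90° from S; a 97° counterclockwise sweep puts F at bearing 187°, so F = S + 7.6·(cos 187°, sin 187°) = (28.46, -8.526). So F.y = -8.526.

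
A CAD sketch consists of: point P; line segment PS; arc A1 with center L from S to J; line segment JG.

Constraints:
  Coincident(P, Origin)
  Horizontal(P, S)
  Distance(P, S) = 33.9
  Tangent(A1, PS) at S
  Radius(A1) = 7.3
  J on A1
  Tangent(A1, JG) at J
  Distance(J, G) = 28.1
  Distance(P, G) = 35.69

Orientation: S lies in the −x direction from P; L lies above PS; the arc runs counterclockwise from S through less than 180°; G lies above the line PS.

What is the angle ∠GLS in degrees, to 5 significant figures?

145.31°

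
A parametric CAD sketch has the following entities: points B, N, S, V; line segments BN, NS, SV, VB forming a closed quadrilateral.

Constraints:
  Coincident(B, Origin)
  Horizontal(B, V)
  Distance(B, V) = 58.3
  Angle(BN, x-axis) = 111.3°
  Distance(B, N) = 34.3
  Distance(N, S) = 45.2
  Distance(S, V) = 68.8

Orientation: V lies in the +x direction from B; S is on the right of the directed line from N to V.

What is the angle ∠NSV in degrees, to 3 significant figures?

83.1°

Checks: |NS| = 45.20 ✓; |SV| = 68.80 ✓.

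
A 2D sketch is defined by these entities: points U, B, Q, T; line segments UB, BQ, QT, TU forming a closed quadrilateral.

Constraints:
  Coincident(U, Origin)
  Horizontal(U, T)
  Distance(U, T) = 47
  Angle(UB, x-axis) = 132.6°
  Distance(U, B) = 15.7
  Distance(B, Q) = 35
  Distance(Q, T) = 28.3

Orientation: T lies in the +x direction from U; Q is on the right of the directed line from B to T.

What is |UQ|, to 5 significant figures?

20.449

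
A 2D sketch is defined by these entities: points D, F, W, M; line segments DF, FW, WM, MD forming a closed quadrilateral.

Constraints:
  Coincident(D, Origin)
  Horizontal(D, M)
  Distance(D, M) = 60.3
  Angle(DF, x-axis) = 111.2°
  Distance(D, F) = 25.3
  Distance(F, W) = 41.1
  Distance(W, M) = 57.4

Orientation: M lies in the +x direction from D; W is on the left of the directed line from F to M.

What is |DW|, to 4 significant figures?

52.31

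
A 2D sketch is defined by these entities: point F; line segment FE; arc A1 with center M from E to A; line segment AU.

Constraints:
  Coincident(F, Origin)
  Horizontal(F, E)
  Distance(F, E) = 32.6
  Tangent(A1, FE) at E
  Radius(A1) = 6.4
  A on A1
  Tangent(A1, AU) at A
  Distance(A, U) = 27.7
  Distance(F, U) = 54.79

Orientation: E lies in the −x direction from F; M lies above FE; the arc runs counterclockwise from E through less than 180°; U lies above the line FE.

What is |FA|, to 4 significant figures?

29.35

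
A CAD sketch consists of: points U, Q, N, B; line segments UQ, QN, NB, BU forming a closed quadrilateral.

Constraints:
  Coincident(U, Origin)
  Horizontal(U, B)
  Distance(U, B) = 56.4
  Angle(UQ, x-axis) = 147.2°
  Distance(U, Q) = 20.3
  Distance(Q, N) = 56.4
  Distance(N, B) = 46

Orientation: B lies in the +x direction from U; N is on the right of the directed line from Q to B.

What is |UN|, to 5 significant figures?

37.022

Checks: |QN| = 56.40 ✓; |NB| = 46.00 ✓.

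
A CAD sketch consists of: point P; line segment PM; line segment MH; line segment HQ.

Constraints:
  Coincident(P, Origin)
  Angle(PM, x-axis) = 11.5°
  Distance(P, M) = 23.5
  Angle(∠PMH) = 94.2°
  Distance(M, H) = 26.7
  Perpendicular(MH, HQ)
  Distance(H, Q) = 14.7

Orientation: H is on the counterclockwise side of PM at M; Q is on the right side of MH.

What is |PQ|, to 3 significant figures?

47.6

P is at the origin; PM runs at 11.5° with length 23.5, so M = 23.5·(cos 11.5°, sin 11.5°) = (23.0, 4.69). ∠PMH = 94.2°, so MH runs at 11.5° + (180° − 94.2°) = 97.3° from the x-axis; with |MH| = 26.7, H = M + 26.7·(cos 97.3°, sin 97.3°) = (19.6, 31.2). The perpendicularity gives HQ at right angles to MH; with |HQ| = 14.7 on the right of MH, Q = H + 14.7·(0.992, 0.127) = (34.2, 33.0). Then |PQ| = |Q − P| = 47.6.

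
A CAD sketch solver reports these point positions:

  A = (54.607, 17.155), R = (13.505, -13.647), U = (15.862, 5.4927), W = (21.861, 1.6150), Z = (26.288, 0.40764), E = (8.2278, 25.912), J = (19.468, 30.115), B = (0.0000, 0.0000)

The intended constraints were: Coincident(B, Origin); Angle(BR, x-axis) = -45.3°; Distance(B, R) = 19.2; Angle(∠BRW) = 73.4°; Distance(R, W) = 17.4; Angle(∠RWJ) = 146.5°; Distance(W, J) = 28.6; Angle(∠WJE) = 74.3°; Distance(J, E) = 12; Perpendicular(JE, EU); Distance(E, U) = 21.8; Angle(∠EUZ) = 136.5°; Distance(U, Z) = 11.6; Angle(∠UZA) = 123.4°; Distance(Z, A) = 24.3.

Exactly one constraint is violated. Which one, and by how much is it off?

Distance(Z, A) = 24.3 — off by 8.60.

B = (0.00, 0.00) ✓; BR at -45.30° ✓; |BR| = 19.20 ✓; ∠BRW = 73.40° ✓; |RW| = 17.40 ✓; ∠RWJ = 146.5° ✓; |WJ| = 28.60 ✓; ∠WJE = 74.30° ✓; |JE| = 12.00 ✓; ∠(JE, EU) = 90.00° ✓; |EU| = 21.80 ✓; ∠EUZ = 136.5° ✓; |UZ| = 11.60 ✓; ∠UZA = 123.4° ✓; |ZA| = 32.90 ✗.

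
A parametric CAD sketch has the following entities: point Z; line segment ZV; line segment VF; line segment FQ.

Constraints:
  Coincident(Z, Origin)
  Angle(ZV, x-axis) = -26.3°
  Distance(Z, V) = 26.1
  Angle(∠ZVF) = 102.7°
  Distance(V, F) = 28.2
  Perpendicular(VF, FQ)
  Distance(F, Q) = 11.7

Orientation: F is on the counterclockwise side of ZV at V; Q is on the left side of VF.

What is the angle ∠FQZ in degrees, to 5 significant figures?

112.07°

∠ZVF = 102.7°, so VF runs at -26.3° + (180° − 102.7°) = 51.000° from the x-axis; with |VF| = 28.2, F = V + 28.2·(cos 51.000°, sin 51.000°) = (41.145, 10.351). VF ⟂ FQ; with |FQ| = 11.7 on the left of VF, Q = F + 11.7·(-0.77715, 0.62932) = (32.053, 17.714). Then cos ∠FQZ = QF·QZ / (|QF||QZ|), giving 112.07°.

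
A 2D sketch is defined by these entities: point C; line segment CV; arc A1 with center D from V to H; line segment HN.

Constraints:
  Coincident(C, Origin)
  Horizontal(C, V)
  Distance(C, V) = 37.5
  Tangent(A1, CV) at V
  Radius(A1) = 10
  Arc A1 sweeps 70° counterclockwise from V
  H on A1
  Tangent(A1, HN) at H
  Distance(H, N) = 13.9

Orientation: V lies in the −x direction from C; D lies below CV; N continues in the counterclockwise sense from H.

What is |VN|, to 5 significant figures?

24.208

C is at the origin; CV is horizontal with |CV| = 37.5 and V on the −x side, so V = (-37.500, 0.0000). Tangency of A1 to CV means the radius DV is perpendicular to CV, so D = V + (0, -10) = (-37.500, -10.000). On A1, V sits at bearing 90° from D; a 70° counterclockwise sweep puts H at bearing 160°, so H = D + 10.0·(cos 160°, sin 160°) = (-46.897, -6.5798). A1 meets HN tangentially, so DH is at right angles to HN, so HN runs along (−sin 160°, cos 160°); with |HN| = 13.9, N = (-51.651, -19.642). Then |VN| = |N − V| = 24.208.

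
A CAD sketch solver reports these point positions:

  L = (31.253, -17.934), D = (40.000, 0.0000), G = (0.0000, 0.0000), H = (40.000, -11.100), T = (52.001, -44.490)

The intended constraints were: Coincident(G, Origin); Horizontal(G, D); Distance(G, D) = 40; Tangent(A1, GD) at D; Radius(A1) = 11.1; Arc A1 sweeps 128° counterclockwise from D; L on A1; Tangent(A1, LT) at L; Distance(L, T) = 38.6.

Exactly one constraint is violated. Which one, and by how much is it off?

Distance(L, T) = 38.6 — off by 4.90.

G = (0.00, 0.00) ✓; G.y = 0.00, D.y = 0.00 ✓; |GD| = 40.00 ✓; ∠(HD, DG) = 90.00° ✓; |HD| = 11.10 ✓; bearing(H→L) − bearing(H→D) = 128.0° ✓; |HL| = 11.10 ✓; ∠(HL, LT) = 90.00° ✓; |LT| = 33.70 ✗.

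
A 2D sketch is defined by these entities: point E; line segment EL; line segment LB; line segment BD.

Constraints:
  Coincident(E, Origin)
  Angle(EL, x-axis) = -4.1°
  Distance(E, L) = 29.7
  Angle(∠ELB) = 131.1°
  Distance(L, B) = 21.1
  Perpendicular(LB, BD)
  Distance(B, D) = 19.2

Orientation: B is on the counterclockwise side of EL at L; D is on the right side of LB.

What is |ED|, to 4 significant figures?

58.13

∠ELB = 131.1°, so LB runs at -4.1° + (180° − 131.1°) = 44.80° from the x-axis; with |LB| = 21.1, B = L + 21.1·(cos 44.80°, sin 44.80°) = (44.60, 12.74). The perpendicularity gives BD at right angles to LB; with |BD| = 19.2 on the right of LB, D = B + 19.2·(0.7046, -0.7096) = (58.12, -0.8795). Then |ED| = |D − E| = 58.13.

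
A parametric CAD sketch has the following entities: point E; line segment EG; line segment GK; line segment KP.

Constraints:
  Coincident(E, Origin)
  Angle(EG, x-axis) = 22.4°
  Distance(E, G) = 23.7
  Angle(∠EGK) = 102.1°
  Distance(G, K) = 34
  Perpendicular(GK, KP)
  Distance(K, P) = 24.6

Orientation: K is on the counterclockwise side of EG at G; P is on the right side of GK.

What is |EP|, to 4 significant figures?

61.65

E is at the origin; EG runs at 22.4° with length 23.7, so G = 23.7·(cos 22.4°, sin 22.4°) = (21.91, 9.031). ∠EGK = 102.1°, so GK runs at 22.4° + (180° − 102.1°) = 100.3° from the x-axis; with |GK| = 34.0, K = G + 34.0·(cos 100.3°, sin 100.3°) = (15.83, 42.48). GK is perpendicular to KP; with |KP| = 24.6 on the right of GK, P = K + 24.6·(0.9839, 0.1788) = (40.04, 46.88). Then |EP| = |P − E| = 61.65.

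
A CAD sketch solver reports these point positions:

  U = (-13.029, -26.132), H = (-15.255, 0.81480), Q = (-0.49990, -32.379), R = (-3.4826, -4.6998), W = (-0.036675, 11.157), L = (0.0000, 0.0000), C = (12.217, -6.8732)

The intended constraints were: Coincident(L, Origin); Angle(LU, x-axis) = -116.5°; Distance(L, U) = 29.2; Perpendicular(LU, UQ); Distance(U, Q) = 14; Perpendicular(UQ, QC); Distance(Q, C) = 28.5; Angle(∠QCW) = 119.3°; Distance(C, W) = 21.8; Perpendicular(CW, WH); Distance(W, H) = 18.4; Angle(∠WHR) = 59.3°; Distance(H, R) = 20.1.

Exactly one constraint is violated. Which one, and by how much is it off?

Distance(H, R) = 20.1 — off by 7.10.

L = (0.00, 0.00) ✓; LU at -116.5° ✓; |LU| = 29.20 ✓; ∠(LU, UQ) = 90.00° ✓; |UQ| = 14.00 ✓; ∠(UQ, QC) = 90.00° ✓; |QC| = 28.50 ✓; ∠QCW = 119.3° ✓; |CW| = 21.80 ✓; ∠(CW, WH) = 90.00° ✓; |WH| = 18.40 ✓; ∠WHR = 59.30° ✓; |HR| = 13.00 ✗.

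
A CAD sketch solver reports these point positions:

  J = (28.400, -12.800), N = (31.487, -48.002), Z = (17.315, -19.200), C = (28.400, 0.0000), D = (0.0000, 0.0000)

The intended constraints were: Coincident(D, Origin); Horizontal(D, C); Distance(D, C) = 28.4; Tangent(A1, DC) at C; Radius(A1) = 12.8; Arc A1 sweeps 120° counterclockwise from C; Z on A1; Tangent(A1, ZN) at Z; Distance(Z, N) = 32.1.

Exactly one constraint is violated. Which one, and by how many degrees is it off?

Tangent(A1, ZN) at Z — off by 3.80°.

D = (0.00, 0.00) ✓; D.y = 0.00, C.y = 0.00 ✓; |DC| = 28.40 ✓; ∠(JC, CD) = 90.00° ✓; |JC| = 12.80 ✓; bearing(J→Z) − bearing(J→C) = 120.0° ✓; |JZ| = 12.80 ✓; ∠(JZ, ZN) = 93.80° ✗; |ZN| = 32.10 ✓.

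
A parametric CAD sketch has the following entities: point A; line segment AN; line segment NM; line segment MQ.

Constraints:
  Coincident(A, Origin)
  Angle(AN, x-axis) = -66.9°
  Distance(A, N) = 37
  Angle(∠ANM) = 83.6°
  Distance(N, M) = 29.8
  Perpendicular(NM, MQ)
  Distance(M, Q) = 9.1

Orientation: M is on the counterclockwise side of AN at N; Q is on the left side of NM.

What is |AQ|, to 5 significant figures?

37.747

A is at the origin; AN runs at -66.9° with length 37.0, so N = 37.0·(cos -66.9°, sin -66.9°) = (14.516, -34.033). ∠ANM = 83.6°, so NM runs at -66.9° + (180° − 83.6°) = 29.500° from the x-axis; with |NM| = 29.8, M = N + 29.8·(cos 29.500°, sin 29.500°) = (40.453, -19.359). NM ⟂ MQ; with |MQ| = 9.1 on the left of NM, Q = M + 9.1·(-0.49242, 0.87036) = (35.972, -11.439). Then |AQ| = |Q − A| = 37.747.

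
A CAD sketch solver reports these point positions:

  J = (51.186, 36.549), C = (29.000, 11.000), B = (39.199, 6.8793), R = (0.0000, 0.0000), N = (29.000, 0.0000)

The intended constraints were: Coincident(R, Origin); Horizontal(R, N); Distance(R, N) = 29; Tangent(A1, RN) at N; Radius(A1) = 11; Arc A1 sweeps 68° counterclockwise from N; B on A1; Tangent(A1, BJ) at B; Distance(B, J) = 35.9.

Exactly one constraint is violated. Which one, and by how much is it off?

Distance(B, J) = 35.9 — off by 3.90.

R = (0.00, 0.00) ✓; R.y = 0.00, N.y = 0.00 ✓; |RN| = 29.00 ✓; ∠(CN, NR) = 90.00° ✓; |CN| = 11.00 ✓; bearing(C→B) − bearing(C→N) = 68.00° ✓; |CB| = 11.00 ✓; ∠(CB, BJ) = 90.00° ✓; |BJ| = 32.00 ✗.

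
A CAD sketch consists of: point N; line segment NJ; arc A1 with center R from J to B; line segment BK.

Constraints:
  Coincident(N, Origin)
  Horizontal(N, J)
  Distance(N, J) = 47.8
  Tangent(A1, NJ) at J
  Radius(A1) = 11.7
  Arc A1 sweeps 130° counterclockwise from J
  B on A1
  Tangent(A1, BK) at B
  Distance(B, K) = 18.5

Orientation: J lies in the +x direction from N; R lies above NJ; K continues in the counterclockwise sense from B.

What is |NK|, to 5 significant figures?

55.933

N is at the origin; N and J share the same y with |NJ| = 47.8 and J on the +x side, so J = (47.800, 0.0000). The tangent condition forces RJ to be normal to NJ, so R = J + (0, 11.7) = (47.800, 11.700). On A1, J sits at bearing -90° from R; a 130° counterclockwise sweep puts B at bearing 40°, so B = R + 11.7·(cos 40°, sin 40°) = (56.763, 19.221). Tangency of A1 to BK means the radius RB is perpendicular to BK, so BK runs along (−sin 40°, cos 40°); with |BK| = 18.5, K = (44.871, 33.392). Then |NK| = |K − N| = 55.933.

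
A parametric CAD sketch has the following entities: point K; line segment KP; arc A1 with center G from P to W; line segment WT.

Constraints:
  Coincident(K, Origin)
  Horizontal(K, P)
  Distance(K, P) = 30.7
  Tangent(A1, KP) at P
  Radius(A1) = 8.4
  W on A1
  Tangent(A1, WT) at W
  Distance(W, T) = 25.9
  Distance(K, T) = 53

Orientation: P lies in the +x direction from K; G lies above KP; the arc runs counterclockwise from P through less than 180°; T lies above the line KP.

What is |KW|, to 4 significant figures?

39.85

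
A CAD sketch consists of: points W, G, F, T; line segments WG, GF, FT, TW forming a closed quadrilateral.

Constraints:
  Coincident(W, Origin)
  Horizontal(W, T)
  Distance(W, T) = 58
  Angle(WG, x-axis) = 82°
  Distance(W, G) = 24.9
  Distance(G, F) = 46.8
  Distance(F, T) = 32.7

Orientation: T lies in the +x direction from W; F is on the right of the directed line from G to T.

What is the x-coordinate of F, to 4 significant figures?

28.79

Checks: |GF| = 46.80 ✓; |FT| = 32.70 ✓.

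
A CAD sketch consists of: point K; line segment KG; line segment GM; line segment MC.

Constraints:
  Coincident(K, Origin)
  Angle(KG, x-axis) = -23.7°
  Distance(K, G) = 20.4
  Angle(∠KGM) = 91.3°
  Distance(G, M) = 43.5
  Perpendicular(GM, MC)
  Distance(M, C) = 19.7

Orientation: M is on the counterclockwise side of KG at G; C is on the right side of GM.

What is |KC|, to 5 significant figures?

59.501

K is at the origin; KG runs at -23.7° with length 20.4, so G = 20.4·(cos -23.7°, sin -23.7°) = (18.680, -8.1997). ∠KGM = 91.3°, so GM runs at -23.7° + (180° − 91.3°) = 65.000° from the x-axis; with |GM| = 43.5, M = G + 43.5·(cos 65.000°, sin 65.000°) = (37.063, 31.225). The perpendicularity gives MC at right angles to GM; with |MC| = 19.7 on the right of GM, C = M + 19.7·(0.90631, -0.42262) = (54.918, 22.899). Then |KC| = |C − K| = 59.501.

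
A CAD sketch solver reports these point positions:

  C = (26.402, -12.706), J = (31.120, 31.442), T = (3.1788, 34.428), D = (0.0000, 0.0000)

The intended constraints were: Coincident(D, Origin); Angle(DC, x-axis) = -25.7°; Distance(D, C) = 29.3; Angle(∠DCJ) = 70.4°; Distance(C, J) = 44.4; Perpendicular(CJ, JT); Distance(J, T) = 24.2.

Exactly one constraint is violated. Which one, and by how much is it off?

Distance(J, T) = 24.2 — off by 3.90.

D = (0.00, 0.00) ✓; DC at -25.70° ✓; |DC| = 29.30 ✓; ∠DCJ = 70.40° ✓; |CJ| = 44.40 ✓; ∠(CJ, JT) = 90.00° ✓; |JT| = 28.10 ✗.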